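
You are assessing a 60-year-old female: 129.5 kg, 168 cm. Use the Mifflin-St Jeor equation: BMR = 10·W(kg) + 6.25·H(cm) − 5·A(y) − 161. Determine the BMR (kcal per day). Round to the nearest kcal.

Mifflin-St Jeor (female): BMR = 10(129.5) + 6.25(168) − 5(60) − 161 = 1295 + 1050 − 300 − 161 = 1884 kcal/day.

1884 kcal per day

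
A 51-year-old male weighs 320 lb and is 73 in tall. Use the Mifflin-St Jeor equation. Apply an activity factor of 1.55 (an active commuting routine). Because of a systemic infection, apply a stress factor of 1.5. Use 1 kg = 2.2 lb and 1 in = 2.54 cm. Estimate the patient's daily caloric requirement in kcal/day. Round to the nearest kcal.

5495 kcal/day

Convert to metric: weight = 320 ÷ 2.2 = 145.4545 kg; height = 73 × 2.54 = 185.42 cm.
Mifflin-St Jeor (male): BMR = 10(145.4545) + 6.25(185.42) − 5(51) + 5 = 1454.5455 + 1158.875 − 255 + 5 = 2363.4205 kcal/day.
TEE = BMR × activity factor = 2363.4205 × 1.55 = 3663.3017 kcal/day.
Apply stress factor: 3663.3017 × 1.5 = 5494.9526 kcal/day.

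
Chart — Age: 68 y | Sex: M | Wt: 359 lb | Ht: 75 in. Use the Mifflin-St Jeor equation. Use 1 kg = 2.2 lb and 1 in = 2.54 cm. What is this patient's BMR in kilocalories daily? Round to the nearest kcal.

Convert to metric: weight = 359 ÷ 2.2 = 163.1818 kg; height = 75 × 2.54 = 190.5 cm.
Mifflin-St Jeor (male): BMR = 10(163.1818) + 6.25(190.5) − 5(68) + 5 = 1631.8182 + 1190.625 − 340 + 5 = 2487.4432 kcal/day.

2487 kilocalories daily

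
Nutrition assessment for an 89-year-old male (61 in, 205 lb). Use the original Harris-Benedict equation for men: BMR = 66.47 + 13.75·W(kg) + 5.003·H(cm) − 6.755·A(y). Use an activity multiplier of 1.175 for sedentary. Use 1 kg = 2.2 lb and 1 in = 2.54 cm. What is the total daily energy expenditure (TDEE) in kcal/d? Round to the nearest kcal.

1788 kcal/d

Convert to metric: weight = 205 ÷ 2.2 = 93.1818 kg; height = 61 × 2.54 = 154.94 cm.
Harris-Benedict: BMR = 66.47 + 13.75(93.1818) + 5.003(154.94) − 6.755(89) = 1521.6898 kcal/day.
TEE = BMR × activity factor = 1521.6898 × 1.175 = 1787.9855 kcal/day.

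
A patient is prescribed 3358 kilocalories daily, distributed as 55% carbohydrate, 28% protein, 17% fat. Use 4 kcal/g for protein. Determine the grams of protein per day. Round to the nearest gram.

Protein energy = 28% × 3358 = 940.24 kcal.
At 4 kcal/g: 940.24 ÷ 4 = 235.06 g.

235 g/day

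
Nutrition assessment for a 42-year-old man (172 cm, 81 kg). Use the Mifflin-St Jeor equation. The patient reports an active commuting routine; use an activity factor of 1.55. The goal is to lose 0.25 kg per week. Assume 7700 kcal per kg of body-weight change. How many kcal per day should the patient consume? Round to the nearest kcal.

2329 kcal per day

Mifflin-St Jeor (male): BMR = 10(81) + 6.25(172) − 5(42) + 5 = 810 + 1075 − 210 + 5 = 1680 kcal/day.
TEE = 1680 × 1.55 = 2604 kcal/day.
Required daily deficit = 0.25 × 7700 ÷ 7 = 275 kcal/day.
Target intake = 2604 − 275 = 2329 kcal/day.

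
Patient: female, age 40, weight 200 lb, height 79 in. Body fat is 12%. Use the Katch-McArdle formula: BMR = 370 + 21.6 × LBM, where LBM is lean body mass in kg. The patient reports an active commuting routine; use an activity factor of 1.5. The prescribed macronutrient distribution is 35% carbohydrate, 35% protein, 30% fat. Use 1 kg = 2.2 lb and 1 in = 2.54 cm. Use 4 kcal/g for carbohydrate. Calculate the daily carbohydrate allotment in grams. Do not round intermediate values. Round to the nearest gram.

Convert to metric: weight = 200 ÷ 2.2 = 90.9091 kg; height = 79 × 2.54 = 200.66 cm.
LBM = 90.9091 × (1 − 0.12) = 80 kg. Katch-McArdle: BMR = 370 + 21.6 × 80 = 2098 kcal/day.
TEE = 2098 × 1.5 = 3147 kcal/day.
Carbohydrate energy = 35% × 3147 = 1101.45 kcal.
Carbohydrate = 1101.45 ÷ 4 kcal/g = 275.3625 g.

275 g/day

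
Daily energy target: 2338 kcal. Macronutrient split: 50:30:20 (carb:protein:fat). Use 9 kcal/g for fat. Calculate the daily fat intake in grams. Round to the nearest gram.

Fat energy = 20% × 2338 = 467.6 kcal.
At 9 kcal/g: 467.6 ÷ 9 = 51.9556 g.

52 g/day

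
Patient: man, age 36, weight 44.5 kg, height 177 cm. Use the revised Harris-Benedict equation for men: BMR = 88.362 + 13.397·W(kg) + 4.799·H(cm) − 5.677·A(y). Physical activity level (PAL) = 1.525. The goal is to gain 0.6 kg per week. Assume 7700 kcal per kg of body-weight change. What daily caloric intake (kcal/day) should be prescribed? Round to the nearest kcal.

2688 kcal/day

Harris-Benedict: BMR = 88.362 + 13.397(44.5) + 4.799(177) − 5.677(36) = 1329.5795 kcal/day.
TEE = 1329.5795 × 1.525 = 2027.6087 kcal/day.
Required daily surplus = 0.6 × 7700 ÷ 7 = 660 kcal/day.
Target intake = 2027.6087 + 660 = 2687.6087 kcal/day.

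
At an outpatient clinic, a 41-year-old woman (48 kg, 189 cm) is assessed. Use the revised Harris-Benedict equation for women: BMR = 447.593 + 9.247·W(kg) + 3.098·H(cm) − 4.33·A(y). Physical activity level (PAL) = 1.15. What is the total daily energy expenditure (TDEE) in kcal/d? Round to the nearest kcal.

Harris-Benedict: BMR = 447.593 + 9.247(48) + 3.098(189) − 4.33(41) = 1299.441 kcal/day.
TEE = BMR × activity factor = 1299.441 × 1.15 = 1494.3572 kcal/day.

1494 kcal/d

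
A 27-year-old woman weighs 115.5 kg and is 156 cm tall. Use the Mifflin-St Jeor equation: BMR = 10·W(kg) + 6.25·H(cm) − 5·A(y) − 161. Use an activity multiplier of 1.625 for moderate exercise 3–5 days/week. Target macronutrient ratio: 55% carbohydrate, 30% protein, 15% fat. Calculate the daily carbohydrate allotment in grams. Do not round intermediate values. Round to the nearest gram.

Mifflin-St Jeor (female): BMR = 10(115.5) + 6.25(156) − 5(27) − 161 = 1155 + 975 − 135 − 161 = 1834 kcal/day.
TEE = 1834 × 1.625 = 2980.25 kcal/day.
Carbohydrate energy = 55% × 2980.25 = 1639.1375 kcal.
Carbohydrate = 1639.1375 ÷ 4 kcal/g = 409.7844 g.

410 g/day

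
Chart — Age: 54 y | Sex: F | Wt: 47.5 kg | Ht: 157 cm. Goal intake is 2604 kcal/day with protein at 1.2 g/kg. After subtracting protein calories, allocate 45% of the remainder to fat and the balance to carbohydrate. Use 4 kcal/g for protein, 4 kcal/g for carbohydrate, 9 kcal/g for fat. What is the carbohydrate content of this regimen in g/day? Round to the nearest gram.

Protein = 1.2 × 47.5 = 57 g → 57 × 4 = 228 kcal.
Non-protein calories = 2604 − 228 = 2376 kcal.
Fat: 45% × 2376 = 1069.2 kcal; carbohydrate: 1306.8 kcal.
Carbohydrate: 1306.8 kcal ÷ 4 kcal/g = 326.7 g.

327 g/day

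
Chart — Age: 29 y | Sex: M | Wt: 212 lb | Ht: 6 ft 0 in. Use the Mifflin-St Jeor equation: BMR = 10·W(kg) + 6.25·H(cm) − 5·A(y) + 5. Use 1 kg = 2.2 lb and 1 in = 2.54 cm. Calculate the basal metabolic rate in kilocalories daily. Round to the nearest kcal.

Convert to metric: weight = 212 ÷ 2.2 = 96.3636 kg; height = (6×12 + 0) × 2.54 = 72 × 2.54 = 182.88 cm.
Mifflin-St Jeor (male): BMR = 10(96.3636) + 6.25(182.88) − 5(29) + 5 = 963.6364 + 1143 − 145 + 5 = 1966.6364 kcal/day.

1967 kilocalories daily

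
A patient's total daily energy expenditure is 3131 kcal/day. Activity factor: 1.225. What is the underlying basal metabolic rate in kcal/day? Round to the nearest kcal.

BMR = TEE ÷ activity factor = 3131 ÷ 1.225 = 2555.9184 kcal/day.

2556 kcal/day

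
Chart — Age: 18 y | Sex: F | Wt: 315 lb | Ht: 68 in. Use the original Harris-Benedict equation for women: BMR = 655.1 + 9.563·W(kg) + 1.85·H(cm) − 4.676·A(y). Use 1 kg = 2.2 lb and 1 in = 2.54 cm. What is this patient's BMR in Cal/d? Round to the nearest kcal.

2260 Cal/d

Convert to metric: weight = 315 ÷ 2.2 = 143.1818 kg; height = 68 × 2.54 = 172.72 cm.
Harris-Benedict: BMR = 655.1 + 9.563(143.1818) + 1.85(172.72) − 4.676(18) = 2259.7117 kcal/day.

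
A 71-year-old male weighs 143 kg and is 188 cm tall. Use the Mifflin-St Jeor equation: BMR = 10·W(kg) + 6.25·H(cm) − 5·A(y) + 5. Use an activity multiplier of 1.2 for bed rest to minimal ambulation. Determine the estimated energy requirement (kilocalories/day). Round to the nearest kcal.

2706 kilocalories/day

Mifflin-St Jeor (male): BMR = 10(143) + 6.25(188) − 5(71) + 5 = 1430 + 1175 − 355 + 5 = 2255 kcal/day.
TEE = BMR × activity factor = 2255 × 1.2 = 2706 kcal/day.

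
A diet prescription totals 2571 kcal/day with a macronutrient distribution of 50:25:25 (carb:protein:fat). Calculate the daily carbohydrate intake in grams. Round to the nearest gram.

Carbohydrate energy = 50% × 2571 = 1285.5 kcal.
At 4 kcal/g: 1285.5 ÷ 4 = 321.375 g.

321 g/day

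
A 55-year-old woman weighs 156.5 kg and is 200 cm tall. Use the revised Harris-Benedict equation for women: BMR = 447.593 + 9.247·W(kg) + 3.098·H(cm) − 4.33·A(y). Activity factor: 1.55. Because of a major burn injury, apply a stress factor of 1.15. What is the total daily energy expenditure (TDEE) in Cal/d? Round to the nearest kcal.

Harris-Benedict: BMR = 447.593 + 9.247(156.5) + 3.098(200) − 4.33(55) = 2276.1985 kcal/day.
TEE = BMR × activity factor = 2276.1985 × 1.55 = 3528.1077 kcal/day.
Apply stress factor: 3528.1077 × 1.15 = 4057.3238 kcal/day.

4057 Cal/d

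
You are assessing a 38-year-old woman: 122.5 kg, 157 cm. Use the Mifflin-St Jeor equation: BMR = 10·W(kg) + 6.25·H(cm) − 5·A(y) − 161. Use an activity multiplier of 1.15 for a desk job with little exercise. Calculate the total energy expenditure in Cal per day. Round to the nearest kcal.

2134 Cal per day

Mifflin-St Jeor (female): BMR = 10(122.5) + 6.25(157) − 5(38) − 161 = 1225 + 981.25 − 190 − 161 = 1855.25 kcal/day.
TEE = BMR × activity factor = 1855.25 × 1.15 = 2133.5375 kcal/day.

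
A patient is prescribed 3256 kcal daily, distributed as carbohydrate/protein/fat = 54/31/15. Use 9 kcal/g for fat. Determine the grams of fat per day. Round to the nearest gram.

Fat energy = 15% × 3256 = 488.4 kcal.
At 9 kcal/g: 488.4 ÷ 9 = 54.2667 g.

54 g/day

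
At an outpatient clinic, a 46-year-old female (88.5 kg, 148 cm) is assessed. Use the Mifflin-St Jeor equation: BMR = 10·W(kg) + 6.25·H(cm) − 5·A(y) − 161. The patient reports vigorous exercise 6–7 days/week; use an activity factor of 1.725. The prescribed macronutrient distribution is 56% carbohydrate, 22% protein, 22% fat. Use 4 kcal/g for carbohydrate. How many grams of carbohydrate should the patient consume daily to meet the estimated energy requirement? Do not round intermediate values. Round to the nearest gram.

343 g/day

Mifflin-St Jeor (female): BMR = 10(88.5) + 6.25(148) − 5(46) − 161 = 885 + 925 − 230 − 161 = 1419 kcal/day.
TEE = 1419 × 1.725 = 2447.775 kcal/day.
Carbohydrate energy = 56% × 2447.775 = 1370.754 kcal.
Carbohydrate = 1370.754 ÷ 4 kcal/g = 342.6885 g.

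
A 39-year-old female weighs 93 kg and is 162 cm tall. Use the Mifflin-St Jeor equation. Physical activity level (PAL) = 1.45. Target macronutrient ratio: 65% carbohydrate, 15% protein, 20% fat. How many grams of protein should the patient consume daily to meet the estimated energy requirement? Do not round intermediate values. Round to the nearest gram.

Mifflin-St Jeor (female): BMR = 10(93) + 6.25(162) − 5(39) − 161 = 930 + 1012.5 − 195 − 161 = 1586.5 kcal/day.
TEE = 1586.5 × 1.45 = 2300.425 kcal/day.
Protein energy = 15% × 2300.425 = 345.0638 kcal.
Protein = 345.0638 ÷ 4 kcal/g = 86.2659 g.

86 g/day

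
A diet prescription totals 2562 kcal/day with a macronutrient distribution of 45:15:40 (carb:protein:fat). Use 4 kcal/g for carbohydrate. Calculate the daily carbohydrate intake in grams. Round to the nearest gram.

288 g/day

Carbohydrate energy = 45% × 2562 = 1152.9 kcal.
At 4 kcal/g: 1152.9 ÷ 4 = 288.225 g.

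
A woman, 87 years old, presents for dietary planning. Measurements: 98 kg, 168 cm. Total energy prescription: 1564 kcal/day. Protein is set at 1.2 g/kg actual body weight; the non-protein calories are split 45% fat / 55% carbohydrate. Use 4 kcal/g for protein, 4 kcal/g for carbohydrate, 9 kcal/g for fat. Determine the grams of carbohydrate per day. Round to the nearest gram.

Protein = 1.2 × 98 = 117.6 g → 117.6 × 4 = 470.4 kcal.
Non-protein calories = 1564 − 470.4 = 1093.6 kcal.
Fat: 45% × 1093.6 = 492.12 kcal; carbohydrate: 601.48 kcal.
Carbohydrate: 601.48 kcal ÷ 4 kcal/g = 150.37 g.

150 g/day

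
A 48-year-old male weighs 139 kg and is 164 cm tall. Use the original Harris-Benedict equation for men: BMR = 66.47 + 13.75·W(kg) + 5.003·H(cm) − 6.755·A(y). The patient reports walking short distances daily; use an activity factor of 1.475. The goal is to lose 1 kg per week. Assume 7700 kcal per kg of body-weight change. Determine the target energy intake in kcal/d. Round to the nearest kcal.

2549 kcal/d

Harris-Benedict: BMR = 66.47 + 13.75(139) + 5.003(164) − 6.755(48) = 2473.972 kcal/day.
TEE = 2473.972 × 1.475 = 3649.1087 kcal/day.
Required daily deficit = 1 × 7700 ÷ 7 = 1100 kcal/day.
Target intake = 3649.1087 − 1100 = 2549.1087 kcal/day.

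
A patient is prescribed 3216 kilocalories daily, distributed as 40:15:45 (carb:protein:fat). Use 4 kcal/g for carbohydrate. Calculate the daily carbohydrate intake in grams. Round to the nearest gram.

322 g/day

Carbohydrate energy = 40% × 3216 = 1286.4 kcal.
At 4 kcal/g: 1286.4 ÷ 4 = 321.6 g.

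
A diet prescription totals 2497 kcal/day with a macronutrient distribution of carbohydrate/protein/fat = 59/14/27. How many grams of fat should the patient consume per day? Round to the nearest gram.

75 g/day

Fat energy = 27% × 2497 = 674.19 kcal.
At 9 kcal/g: 674.19 ÷ 9 = 74.91 g.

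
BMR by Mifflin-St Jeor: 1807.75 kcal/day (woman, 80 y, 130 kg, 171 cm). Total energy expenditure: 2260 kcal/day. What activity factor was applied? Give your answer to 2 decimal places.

1.25

Activity factor = TEE ÷ BMR = 2260 ÷ 1807.75 = 1.25.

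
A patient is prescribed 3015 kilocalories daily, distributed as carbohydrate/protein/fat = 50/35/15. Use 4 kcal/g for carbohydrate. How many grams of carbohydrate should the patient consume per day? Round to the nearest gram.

Carbohydrate energy = 50% × 3015 = 1507.5 kcal.
At 4 kcal/g: 1507.5 ÷ 4 = 376.875 g.

377 g/day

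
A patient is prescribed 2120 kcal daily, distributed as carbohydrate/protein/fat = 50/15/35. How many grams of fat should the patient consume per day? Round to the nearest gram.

Fat energy = 35% × 2120 = 742 kcal.
At 9 kcal/g: 742 ÷ 9 = 82.4444 g.

82 g/day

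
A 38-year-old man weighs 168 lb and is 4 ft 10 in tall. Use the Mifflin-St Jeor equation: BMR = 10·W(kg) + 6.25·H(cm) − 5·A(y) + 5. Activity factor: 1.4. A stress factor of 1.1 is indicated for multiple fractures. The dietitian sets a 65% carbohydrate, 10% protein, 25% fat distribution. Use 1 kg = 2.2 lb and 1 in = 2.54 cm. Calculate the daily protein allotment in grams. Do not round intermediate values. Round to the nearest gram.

Convert to metric: weight = 168 ÷ 2.2 = 76.3636 kg; height = (4×12 + 10) × 2.54 = 58 × 2.54 = 147.32 cm.
Mifflin-St Jeor (male): BMR = 10(76.3636) + 6.25(147.32) − 5(38) + 5 = 763.6364 + 920.75 − 190 + 5 = 1499.3864 kcal/day.
TEE = 1499.3864 × 1.4 = 2099.1409 kcal/day.
With stress factor 1.1: 2099.1409 × 1.1 = 2309.055 kcal/day.
Protein energy = 10% × 2309.055 = 230.9055 kcal.
Protein = 230.9055 ÷ 4 kcal/g = 57.7264 g.

58 g/day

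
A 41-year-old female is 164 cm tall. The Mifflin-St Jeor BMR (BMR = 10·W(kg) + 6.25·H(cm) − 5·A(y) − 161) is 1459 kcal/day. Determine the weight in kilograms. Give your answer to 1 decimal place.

1459 = 10·W + 6.25(164) − 5(41) − 161
10·W = 1459 − 659 = 800, so W = 80 kg.

80.0 kg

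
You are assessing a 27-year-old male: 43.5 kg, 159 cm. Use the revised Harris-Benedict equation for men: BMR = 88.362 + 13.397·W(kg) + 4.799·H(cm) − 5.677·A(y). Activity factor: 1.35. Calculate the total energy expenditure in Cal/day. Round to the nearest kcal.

Harris-Benedict: BMR = 88.362 + 13.397(43.5) + 4.799(159) − 5.677(27) = 1280.8935 kcal/day.
TEE = BMR × activity factor = 1280.8935 × 1.35 = 1729.2062 kcal/day.

1729 Cal/day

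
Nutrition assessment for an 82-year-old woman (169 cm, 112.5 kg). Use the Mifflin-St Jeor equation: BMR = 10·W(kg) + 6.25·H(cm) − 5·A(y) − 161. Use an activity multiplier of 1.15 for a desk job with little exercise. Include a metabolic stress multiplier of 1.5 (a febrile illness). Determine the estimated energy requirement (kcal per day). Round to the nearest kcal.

Mifflin-St Jeor (female): BMR = 10(112.5) + 6.25(169) − 5(82) − 161 = 1125 + 1056.25 − 410 − 161 = 1610.25 kcal/day.
TEE = BMR × activity factor = 1610.25 × 1.15 = 1851.7875 kcal/day.
Apply stress factor: 1851.7875 × 1.5 = 2777.6813 kcal/day.

2778 kcal per day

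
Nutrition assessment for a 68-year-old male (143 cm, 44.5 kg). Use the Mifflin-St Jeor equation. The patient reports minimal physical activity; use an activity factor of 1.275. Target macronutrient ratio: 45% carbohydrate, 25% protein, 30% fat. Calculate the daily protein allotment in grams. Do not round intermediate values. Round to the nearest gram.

80 g/day

Mifflin-St Jeor (male): BMR = 10(44.5) + 6.25(143) − 5(68) + 5 = 445 + 893.75 − 340 + 5 = 1003.75 kcal/day.
TEE = 1003.75 × 1.275 = 1279.7813 kcal/day.
Protein energy = 25% × 1279.7813 = 319.9453 kcal.
Protein = 319.9453 ÷ 4 kcal/g = 79.9863 g.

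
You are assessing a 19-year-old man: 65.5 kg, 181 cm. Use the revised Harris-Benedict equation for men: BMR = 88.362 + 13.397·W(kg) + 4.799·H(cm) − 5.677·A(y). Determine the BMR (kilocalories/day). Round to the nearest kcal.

Harris-Benedict: BMR = 88.362 + 13.397(65.5) + 4.799(181) − 5.677(19) = 1726.6215 kcal/day.

1727 kilocalories/day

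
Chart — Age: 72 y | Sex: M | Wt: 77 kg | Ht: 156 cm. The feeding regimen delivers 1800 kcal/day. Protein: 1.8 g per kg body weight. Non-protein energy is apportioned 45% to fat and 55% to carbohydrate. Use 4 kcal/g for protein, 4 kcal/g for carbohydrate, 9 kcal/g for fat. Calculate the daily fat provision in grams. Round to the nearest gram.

Protein = 1.8 × 77 = 138.6 g → 138.6 × 4 = 554.4 kcal.
Non-protein calories = 1800 − 554.4 = 1245.6 kcal.
Fat: 45% × 1245.6 = 560.52 kcal; carbohydrate: 685.08 kcal.
Fat: 560.52 kcal ÷ 9 kcal/g = 62.28 g.

62 g/day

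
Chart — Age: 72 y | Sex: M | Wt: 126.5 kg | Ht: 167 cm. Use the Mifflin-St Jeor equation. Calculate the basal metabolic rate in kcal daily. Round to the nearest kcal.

Mifflin-St Jeor (male): BMR = 10(126.5) + 6.25(167) − 5(72) + 5 = 1265 + 1043.75 − 360 + 5 = 1953.75 kcal/day.

1954 kcal daily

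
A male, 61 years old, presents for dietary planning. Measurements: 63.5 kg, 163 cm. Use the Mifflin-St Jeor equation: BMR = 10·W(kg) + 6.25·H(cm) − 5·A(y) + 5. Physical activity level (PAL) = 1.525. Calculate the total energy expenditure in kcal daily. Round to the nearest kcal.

2064 kcal daily

Mifflin-St Jeor (male): BMR = 10(63.5) + 6.25(163) − 5(61) + 5 = 635 + 1018.75 − 305 + 5 = 1353.75 kcal/day.
TEE = BMR × activity factor = 1353.75 × 1.525 = 2064.4688 kcal/day.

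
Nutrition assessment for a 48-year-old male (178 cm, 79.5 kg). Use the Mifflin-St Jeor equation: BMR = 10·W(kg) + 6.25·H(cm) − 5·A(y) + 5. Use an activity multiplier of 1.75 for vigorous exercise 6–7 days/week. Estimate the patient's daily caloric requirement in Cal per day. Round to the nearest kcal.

2927 Cal per day

Mifflin-St Jeor (male): BMR = 10(79.5) + 6.25(178) − 5(48) + 5 = 795 + 1112.5 − 240 + 5 = 1672.5 kcal/day.
TEE = BMR × activity factor = 1672.5 × 1.75 = 2926.875 kcal/day.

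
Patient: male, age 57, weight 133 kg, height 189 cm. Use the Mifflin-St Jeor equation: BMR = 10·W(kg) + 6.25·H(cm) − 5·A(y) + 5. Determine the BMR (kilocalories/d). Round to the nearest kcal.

2231 kilocalories/d

Mifflin-St Jeor (male): BMR = 10(133) + 6.25(189) − 5(57) + 5 = 1330 + 1181.25 − 285 + 5 = 2231.25 kcal/day.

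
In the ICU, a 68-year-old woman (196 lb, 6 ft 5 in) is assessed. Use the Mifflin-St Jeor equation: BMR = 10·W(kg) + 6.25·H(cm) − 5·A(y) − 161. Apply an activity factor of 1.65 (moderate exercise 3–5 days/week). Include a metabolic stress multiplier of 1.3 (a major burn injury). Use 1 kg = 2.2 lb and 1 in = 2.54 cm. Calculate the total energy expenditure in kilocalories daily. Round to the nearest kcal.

3458 kilocalories daily

Convert to metric: weight = 196 ÷ 2.2 = 89.0909 kg; height = (6×12 + 5) × 2.54 = 77 × 2.54 = 195.58 cm.
Mifflin-St Jeor (female): BMR = 10(89.0909) + 6.25(195.58) − 5(68) − 161 = 890.9091 + 1222.375 − 340 − 161 = 1612.2841 kcal/day.
TEE = BMR × activity factor = 1612.2841 × 1.65 = 2660.2688 kcal/day.
Apply stress factor: 2660.2688 × 1.3 = 3458.3494 kcal/day.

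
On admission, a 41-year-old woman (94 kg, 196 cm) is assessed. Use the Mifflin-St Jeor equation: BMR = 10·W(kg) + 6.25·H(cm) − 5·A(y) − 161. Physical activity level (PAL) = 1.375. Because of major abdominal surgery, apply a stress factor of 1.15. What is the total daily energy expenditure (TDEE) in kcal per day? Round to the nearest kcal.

2845 kcal per day

Mifflin-St Jeor (female): BMR = 10(94) + 6.25(196) − 5(41) − 161 = 940 + 1225 − 205 − 161 = 1799 kcal/day.
TEE = BMR × activity factor = 1799 × 1.375 = 2473.625 kcal/day.
Apply stress factor: 2473.625 × 1.15 = 2844.6688 kcal/day.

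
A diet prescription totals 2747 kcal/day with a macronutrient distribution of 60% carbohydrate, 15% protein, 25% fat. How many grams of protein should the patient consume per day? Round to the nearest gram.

103 g/day

Protein energy = 15% × 2747 = 412.05 kcal.
At 4 kcal/g: 412.05 ÷ 4 = 103.0125 g.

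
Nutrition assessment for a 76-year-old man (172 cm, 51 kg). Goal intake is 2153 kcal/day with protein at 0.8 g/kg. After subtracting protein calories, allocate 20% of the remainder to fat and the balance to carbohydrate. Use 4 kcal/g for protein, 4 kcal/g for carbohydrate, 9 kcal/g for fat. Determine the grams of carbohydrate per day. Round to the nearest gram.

398 g/day

Protein = 0.8 × 51 = 40.8 g → 40.8 × 4 = 163.2 kcal.
Non-protein calories = 2153 − 163.2 = 1989.8 kcal.
Fat: 20% × 1989.8 = 397.96 kcal; carbohydrate: 1591.84 kcal.
Carbohydrate: 1591.84 kcal ÷ 4 kcal/g = 397.96 g.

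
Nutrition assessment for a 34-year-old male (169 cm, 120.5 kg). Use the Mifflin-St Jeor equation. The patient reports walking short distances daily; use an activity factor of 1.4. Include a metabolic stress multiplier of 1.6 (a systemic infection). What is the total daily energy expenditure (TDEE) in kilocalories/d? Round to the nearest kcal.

4696 kilocalories/d

Mifflin-St Jeor (male): BMR = 10(120.5) + 6.25(169) − 5(34) + 5 = 1205 + 1056.25 − 170 + 5 = 2096.25 kcal/day.
TEE = BMR × activity factor = 2096.25 × 1.4 = 2934.75 kcal/day.
Apply stress factor: 2934.75 × 1.6 = 4695.6 kcal/day.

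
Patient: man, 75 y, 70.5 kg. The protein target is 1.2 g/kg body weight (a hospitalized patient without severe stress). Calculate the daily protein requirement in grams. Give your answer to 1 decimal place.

84.6 g/day

Protein = 1.2 g/kg × 70.5 kg = 84.6 g/day.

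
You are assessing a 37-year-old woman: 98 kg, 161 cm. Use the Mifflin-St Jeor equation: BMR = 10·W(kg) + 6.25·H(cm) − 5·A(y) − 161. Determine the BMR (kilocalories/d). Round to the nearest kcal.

Mifflin-St Jeor (female): BMR = 10(98) + 6.25(161) − 5(37) − 161 = 980 + 1006.25 − 185 − 161 = 1640.25 kcal/day.

1640 kilocalories/d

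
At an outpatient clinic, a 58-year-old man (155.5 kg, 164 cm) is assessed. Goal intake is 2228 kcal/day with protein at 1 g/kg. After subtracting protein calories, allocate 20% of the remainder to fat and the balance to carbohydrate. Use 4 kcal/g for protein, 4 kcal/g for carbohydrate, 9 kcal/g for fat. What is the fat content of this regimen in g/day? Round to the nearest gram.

Protein = 1 × 155.5 = 155.5 g → 155.5 × 4 = 622 kcal.
Non-protein calories = 2228 − 622 = 1606 kcal.
Fat: 20% × 1606 = 321.2 kcal; carbohydrate: 1284.8 kcal.
Fat: 321.2 kcal ÷ 9 kcal/g = 35.6889 g.

36 g/day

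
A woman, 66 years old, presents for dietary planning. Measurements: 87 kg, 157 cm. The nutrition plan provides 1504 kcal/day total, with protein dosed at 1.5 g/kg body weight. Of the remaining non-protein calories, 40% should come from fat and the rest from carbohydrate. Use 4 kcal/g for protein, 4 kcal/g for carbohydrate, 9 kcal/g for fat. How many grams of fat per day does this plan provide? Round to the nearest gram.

Protein = 1.5 × 87 = 130.5 g → 130.5 × 4 = 522 kcal.
Non-protein calories = 1504 − 522 = 982 kcal.
Fat: 40% × 982 = 392.8 kcal; carbohydrate: 589.2 kcal.
Fat: 392.8 kcal ÷ 9 kcal/g = 43.6444 g.

44 g/day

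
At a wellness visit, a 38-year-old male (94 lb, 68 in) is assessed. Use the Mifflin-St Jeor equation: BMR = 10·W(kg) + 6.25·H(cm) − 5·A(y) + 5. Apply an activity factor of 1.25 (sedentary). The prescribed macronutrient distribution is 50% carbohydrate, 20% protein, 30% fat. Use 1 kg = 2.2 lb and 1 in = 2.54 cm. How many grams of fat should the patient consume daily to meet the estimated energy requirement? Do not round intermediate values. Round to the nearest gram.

Convert to metric: weight = 94 ÷ 2.2 = 42.7273 kg; height = 68 × 2.54 = 172.72 cm.
Mifflin-St Jeor (male): BMR = 10(42.7273) + 6.25(172.72) − 5(38) + 5 = 427.2727 + 1079.5 − 190 + 5 = 1321.7727 kcal/day.
TEE = 1321.7727 × 1.25 = 1652.2159 kcal/day.
Fat energy = 30% × 1652.2159 = 495.6648 kcal.
Fat = 495.6648 ÷ 9 kcal/g = 55.0739 g.

55 g/day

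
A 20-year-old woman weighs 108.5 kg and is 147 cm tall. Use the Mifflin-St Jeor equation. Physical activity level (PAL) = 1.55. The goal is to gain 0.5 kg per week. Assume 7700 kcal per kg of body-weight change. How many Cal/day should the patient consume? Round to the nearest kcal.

3251 Cal/day

Mifflin-St Jeor (female): BMR = 10(108.5) + 6.25(147) − 5(20) − 161 = 1085 + 918.75 − 100 − 161 = 1742.75 kcal/day.
TEE = 1742.75 × 1.55 = 2701.2625 kcal/day.
Required daily surplus = 0.5 × 7700 ÷ 7 = 550 kcal/day.
Target intake = 2701.2625 + 550 = 3251.2625 kcal/day.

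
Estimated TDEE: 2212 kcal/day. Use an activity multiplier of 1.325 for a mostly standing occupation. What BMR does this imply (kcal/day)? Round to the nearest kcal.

BMR = TEE ÷ activity factor = 2212 ÷ 1.325 = 1669.434 kcal/day.

1669 kcal/day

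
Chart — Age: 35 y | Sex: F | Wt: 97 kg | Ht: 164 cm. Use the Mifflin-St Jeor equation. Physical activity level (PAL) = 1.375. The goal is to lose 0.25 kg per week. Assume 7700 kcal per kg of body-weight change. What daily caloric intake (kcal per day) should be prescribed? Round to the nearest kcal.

Mifflin-St Jeor (female): BMR = 10(97) + 6.25(164) − 5(35) − 161 = 970 + 1025 − 175 − 161 = 1659 kcal/day.
TEE = 1659 × 1.375 = 2281.125 kcal/day.
Required daily deficit = 0.25 × 7700 ÷ 7 = 275 kcal/day.
Target intake = 2281.125 − 275 = 2006.125 kcal/day.

2006 kcal per day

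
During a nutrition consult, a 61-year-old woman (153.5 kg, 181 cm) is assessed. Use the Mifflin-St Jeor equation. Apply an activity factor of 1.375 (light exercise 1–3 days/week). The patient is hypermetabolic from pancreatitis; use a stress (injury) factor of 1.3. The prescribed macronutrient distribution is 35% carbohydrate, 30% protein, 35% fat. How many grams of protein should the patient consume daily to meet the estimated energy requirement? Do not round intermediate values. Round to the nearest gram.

Mifflin-St Jeor (female): BMR = 10(153.5) + 6.25(181) − 5(61) − 161 = 1535 + 1131.25 − 305 − 161 = 2200.25 kcal/day.
TEE = 2200.25 × 1.375 = 3025.3438 kcal/day.
With stress factor 1.3: 3025.3438 × 1.3 = 3932.9469 kcal/day.
Protein energy = 30% × 3932.9469 = 1179.8841 kcal.
Protein = 1179.8841 ÷ 4 kcal/g = 294.971 g.

295 g/day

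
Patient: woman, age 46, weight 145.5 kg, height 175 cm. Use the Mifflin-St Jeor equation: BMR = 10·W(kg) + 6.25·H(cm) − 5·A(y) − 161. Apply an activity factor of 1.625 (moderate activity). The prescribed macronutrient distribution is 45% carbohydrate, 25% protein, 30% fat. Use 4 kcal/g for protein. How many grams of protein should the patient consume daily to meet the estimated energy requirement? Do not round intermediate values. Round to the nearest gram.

Mifflin-St Jeor (female): BMR = 10(145.5) + 6.25(175) − 5(46) − 161 = 1455 + 1093.75 − 230 − 161 = 2157.75 kcal/day.
TEE = 2157.75 × 1.625 = 3506.3438 kcal/day.
Protein energy = 25% × 3506.3438 = 876.5859 kcal.
Protein = 876.5859 ÷ 4 kcal/g = 219.1465 g.

219 g/day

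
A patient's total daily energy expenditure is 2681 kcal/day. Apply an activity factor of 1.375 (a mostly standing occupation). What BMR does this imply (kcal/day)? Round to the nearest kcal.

1950 kcal/day

BMR = TEE ÷ activity factor = 2681 ÷ 1.375 = 1949.8182 kcal/day.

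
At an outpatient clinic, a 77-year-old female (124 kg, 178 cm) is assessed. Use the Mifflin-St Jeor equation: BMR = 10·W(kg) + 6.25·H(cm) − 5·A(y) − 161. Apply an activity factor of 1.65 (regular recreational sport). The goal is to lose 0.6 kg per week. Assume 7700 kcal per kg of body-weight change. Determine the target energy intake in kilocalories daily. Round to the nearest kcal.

Mifflin-St Jeor (female): BMR = 10(124) + 6.25(178) − 5(77) − 161 = 1240 + 1112.5 − 385 − 161 = 1806.5 kcal/day.
TEE = 1806.5 × 1.65 = 2980.725 kcal/day.
Required daily deficit = 0.6 × 7700 ÷ 7 = 660 kcal/day.
Target intake = 2980.725 − 660 = 2320.725 kcal/day.

2321 kilocalories daily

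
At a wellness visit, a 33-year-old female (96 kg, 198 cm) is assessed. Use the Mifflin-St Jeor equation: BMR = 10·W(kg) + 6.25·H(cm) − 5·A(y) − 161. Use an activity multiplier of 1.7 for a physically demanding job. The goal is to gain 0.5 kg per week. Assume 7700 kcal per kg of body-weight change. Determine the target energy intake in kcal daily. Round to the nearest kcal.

Mifflin-St Jeor (female): BMR = 10(96) + 6.25(198) − 5(33) − 161 = 960 + 1237.5 − 165 − 161 = 1871.5 kcal/day.
TEE = 1871.5 × 1.7 = 3181.55 kcal/day.
Required daily surplus = 0.5 × 7700 ÷ 7 = 550 kcal/day.
Target intake = 3181.55 + 550 = 3731.55 kcal/day.

3732 kcal daily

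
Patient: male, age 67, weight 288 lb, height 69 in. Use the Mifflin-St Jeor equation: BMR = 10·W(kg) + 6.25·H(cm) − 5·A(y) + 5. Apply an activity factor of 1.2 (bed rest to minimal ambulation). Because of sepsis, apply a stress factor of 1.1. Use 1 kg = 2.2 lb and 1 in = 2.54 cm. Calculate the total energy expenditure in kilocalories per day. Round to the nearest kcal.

Convert to metric: weight = 288 ÷ 2.2 = 130.9091 kg; height = 69 × 2.54 = 175.26 cm.
Mifflin-St Jeor (male): BMR = 10(130.9091) + 6.25(175.26) − 5(67) + 5 = 1309.0909 + 1095.375 − 335 + 5 = 2074.4659 kcal/day.
TEE = BMR × activity factor = 2074.4659 × 1.2 = 2489.3591 kcal/day.
Apply stress factor: 2489.3591 × 1.1 = 2738.295 kcal/day.

2738 kilocalories per day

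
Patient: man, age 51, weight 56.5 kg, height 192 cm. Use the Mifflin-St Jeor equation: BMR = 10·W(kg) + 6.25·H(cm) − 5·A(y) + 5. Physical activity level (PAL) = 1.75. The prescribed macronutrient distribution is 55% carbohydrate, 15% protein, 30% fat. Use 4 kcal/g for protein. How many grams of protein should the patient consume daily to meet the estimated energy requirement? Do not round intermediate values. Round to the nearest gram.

Mifflin-St Jeor (male): BMR = 10(56.5) + 6.25(192) − 5(51) + 5 = 565 + 1200 − 255 + 5 = 1515 kcal/day.
TEE = 1515 × 1.75 = 2651.25 kcal/day.
Protein energy = 15% × 2651.25 = 397.6875 kcal.
Protein = 397.6875 ÷ 4 kcal/g = 99.4219 g.

99 g/day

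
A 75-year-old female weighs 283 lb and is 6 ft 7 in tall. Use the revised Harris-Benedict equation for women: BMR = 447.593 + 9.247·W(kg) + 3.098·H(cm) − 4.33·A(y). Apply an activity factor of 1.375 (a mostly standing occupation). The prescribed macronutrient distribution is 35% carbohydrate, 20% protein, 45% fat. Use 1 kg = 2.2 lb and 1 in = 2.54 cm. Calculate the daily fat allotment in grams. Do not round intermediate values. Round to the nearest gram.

Convert to metric: weight = 283 ÷ 2.2 = 128.6364 kg; height = (6×12 + 7) × 2.54 = 79 × 2.54 = 200.66 cm.
Harris-Benedict: BMR = 447.593 + 9.247(128.6364) + 3.098(200.66) − 4.33(75) = 1933.9881 kcal/day.
TEE = 1933.9881 × 1.375 = 2659.2337 kcal/day.
Fat energy = 45% × 2659.2337 = 1196.6552 kcal.
Fat = 1196.6552 ÷ 9 kcal/g = 132.9617 g.

133 g/day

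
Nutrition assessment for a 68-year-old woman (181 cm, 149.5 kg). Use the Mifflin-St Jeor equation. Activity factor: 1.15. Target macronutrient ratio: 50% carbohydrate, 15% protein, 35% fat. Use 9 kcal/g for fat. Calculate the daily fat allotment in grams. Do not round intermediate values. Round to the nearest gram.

95 g/day

Mifflin-St Jeor (female): BMR = 10(149.5) + 6.25(181) − 5(68) − 161 = 1495 + 1131.25 − 340 − 161 = 2125.25 kcal/day.
TEE = 2125.25 × 1.15 = 2444.0375 kcal/day.
Fat energy = 35% × 2444.0375 = 855.4131 kcal.
Fat = 855.4131 ÷ 9 kcal/g = 95.0459 g.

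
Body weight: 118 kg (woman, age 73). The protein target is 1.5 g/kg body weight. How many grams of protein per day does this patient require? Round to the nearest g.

Protein = 1.5 g/kg × 118 kg = 177 g/day.

177 g/day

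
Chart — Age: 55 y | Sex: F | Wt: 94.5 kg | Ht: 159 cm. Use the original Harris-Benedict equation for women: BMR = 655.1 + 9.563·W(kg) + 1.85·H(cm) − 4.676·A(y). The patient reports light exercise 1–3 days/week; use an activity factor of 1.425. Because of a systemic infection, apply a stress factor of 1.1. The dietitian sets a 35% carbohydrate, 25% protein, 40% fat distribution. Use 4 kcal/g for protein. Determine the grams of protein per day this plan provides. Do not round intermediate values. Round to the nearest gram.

156 g/day

Harris-Benedict: BMR = 655.1 + 9.563(94.5) + 1.85(159) − 4.676(55) = 1595.7735 kcal/day.
TEE = 1595.7735 × 1.425 = 2273.9772 kcal/day.
With stress factor 1.1: 2273.9772 × 1.1 = 2501.375 kcal/day.
Protein energy = 25% × 2501.375 = 625.3437 kcal.
Protein = 625.3437 ÷ 4 kcal/g = 156.3359 g.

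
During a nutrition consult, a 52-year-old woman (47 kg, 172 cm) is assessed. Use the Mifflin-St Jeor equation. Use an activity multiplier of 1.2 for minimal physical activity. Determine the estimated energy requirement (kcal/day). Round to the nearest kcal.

Mifflin-St Jeor (female): BMR = 10(47) + 6.25(172) − 5(52) − 161 = 470 + 1075 − 260 − 161 = 1124 kcal/day.
TEE = BMR × activity factor = 1124 × 1.2 = 1348.8 kcal/day.

1349 kcal/day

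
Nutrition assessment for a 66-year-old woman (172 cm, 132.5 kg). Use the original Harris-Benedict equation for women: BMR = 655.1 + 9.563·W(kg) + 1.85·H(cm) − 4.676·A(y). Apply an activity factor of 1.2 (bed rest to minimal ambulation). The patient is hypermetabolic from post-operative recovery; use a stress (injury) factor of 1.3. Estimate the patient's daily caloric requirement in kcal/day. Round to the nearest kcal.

Harris-Benedict: BMR = 655.1 + 9.563(132.5) + 1.85(172) − 4.676(66) = 1931.7815 kcal/day.
TEE = BMR × activity factor = 1931.7815 × 1.2 = 2318.1378 kcal/day.
Apply stress factor: 2318.1378 × 1.3 = 3013.5791 kcal/day.

3014 kcal/day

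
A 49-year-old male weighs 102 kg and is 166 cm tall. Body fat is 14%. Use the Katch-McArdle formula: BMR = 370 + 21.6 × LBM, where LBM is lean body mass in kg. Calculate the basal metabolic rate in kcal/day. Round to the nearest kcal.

2265 kcal/day

LBM = 102 × (1 − 0.14) = 87.72 kg. Katch-McArdle: BMR = 370 + 21.6 × 87.72 = 2264.752 kcal/day.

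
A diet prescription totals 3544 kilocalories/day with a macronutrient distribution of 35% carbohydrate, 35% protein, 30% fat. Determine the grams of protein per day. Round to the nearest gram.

310 g/day

Protein energy = 35% × 3544 = 1240.4 kcal.
At 4 kcal/g: 1240.4 ÷ 4 = 310.1 g.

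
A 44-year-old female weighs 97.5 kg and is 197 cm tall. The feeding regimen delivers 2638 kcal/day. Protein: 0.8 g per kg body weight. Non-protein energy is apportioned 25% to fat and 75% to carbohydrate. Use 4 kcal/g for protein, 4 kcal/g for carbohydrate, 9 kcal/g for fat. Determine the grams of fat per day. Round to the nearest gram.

Protein = 0.8 × 97.5 = 78 g → 78 × 4 = 312 kcal.
Non-protein calories = 2638 − 312 = 2326 kcal.
Fat: 25% × 2326 = 581.5 kcal; carbohydrate: 1744.5 kcal.
Fat: 581.5 kcal ÷ 9 kcal/g = 64.6111 g.

65 g/day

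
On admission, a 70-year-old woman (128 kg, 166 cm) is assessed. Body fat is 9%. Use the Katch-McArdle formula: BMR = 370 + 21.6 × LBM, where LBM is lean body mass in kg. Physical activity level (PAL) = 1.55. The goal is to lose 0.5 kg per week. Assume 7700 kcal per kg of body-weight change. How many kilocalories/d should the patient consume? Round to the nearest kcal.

LBM = 128 × (1 − 0.09) = 116.48 kg. Katch-McArdle: BMR = 370 + 21.6 × 116.48 = 2885.968 kcal/day.
TEE = 2885.968 × 1.55 = 4473.2504 kcal/day.
Required daily deficit = 0.5 × 7700 ÷ 7 = 550 kcal/day.
Target intake = 4473.2504 − 550 = 3923.2504 kcal/day.

3923 kilocalories/d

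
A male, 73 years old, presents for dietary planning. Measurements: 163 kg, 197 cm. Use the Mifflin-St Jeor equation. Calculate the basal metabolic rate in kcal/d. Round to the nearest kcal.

2501 kcal/d

Mifflin-St Jeor (male): BMR = 10(163) + 6.25(197) − 5(73) + 5 = 1630 + 1231.25 − 365 + 5 = 2501.25 kcal/day.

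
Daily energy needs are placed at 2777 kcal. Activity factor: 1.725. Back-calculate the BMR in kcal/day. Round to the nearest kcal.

BMR = TEE ÷ activity factor = 2777 ÷ 1.725 = 1609.8551 kcal/day.

1610 kcal/day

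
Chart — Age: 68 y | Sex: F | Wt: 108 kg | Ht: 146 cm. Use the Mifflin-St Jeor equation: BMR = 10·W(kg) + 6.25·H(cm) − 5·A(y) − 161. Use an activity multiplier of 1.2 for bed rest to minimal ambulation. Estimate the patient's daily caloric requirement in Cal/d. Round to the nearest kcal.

Mifflin-St Jeor (female): BMR = 10(108) + 6.25(146) − 5(68) − 161 = 1080 + 912.5 − 340 − 161 = 1491.5 kcal/day.
TEE = BMR × activity factor = 1491.5 × 1.2 = 1789.8 kcal/day.

1790 Cal/d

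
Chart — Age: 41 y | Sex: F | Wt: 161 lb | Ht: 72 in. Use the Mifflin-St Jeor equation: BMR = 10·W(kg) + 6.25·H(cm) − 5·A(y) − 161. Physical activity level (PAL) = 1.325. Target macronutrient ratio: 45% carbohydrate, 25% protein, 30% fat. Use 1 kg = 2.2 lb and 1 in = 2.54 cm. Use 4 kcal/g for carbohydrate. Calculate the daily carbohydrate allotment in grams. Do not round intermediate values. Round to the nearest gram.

Convert to metric: weight = 161 ÷ 2.2 = 73.1818 kg; height = 72 × 2.54 = 182.88 cm.
Mifflin-St Jeor (female): BMR = 10(73.1818) + 6.25(182.88) − 5(41) − 161 = 731.8182 + 1143 − 205 − 161 = 1508.8182 kcal/day.
TEE = 1508.8182 × 1.325 = 1999.1841 kcal/day.
Carbohydrate energy = 45% × 1999.1841 = 899.6328 kcal.
Carbohydrate = 899.6328 ÷ 4 kcal/g = 224.9082 g.

225 g/day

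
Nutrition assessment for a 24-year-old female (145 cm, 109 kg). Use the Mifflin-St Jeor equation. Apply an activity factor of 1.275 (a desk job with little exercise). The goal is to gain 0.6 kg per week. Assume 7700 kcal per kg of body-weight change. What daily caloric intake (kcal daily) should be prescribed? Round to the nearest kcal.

Mifflin-St Jeor (female): BMR = 10(109) + 6.25(145) − 5(24) − 161 = 1090 + 906.25 − 120 − 161 = 1715.25 kcal/day.
TEE = 1715.25 × 1.275 = 2186.9438 kcal/day.
Required daily surplus = 0.6 × 7700 ÷ 7 = 660 kcal/day.
Target intake = 2186.9438 + 660 = 2846.9438 kcal/day.

2847 kcal daily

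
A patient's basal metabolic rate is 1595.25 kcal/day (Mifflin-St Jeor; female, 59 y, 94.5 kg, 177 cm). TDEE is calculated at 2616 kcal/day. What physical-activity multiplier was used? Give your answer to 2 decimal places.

1.64

Activity factor = TEE ÷ BMR = 2616 ÷ 1595.25 = 1.64.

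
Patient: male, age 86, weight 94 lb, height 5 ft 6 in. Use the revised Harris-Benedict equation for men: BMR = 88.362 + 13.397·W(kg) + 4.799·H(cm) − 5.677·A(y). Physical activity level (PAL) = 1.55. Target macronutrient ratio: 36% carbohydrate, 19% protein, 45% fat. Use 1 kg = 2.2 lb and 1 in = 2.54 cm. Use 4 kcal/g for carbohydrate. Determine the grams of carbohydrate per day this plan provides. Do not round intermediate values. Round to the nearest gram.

136 g/day

Convert to metric: weight = 94 ÷ 2.2 = 42.7273 kg; height = (5×12 + 6) × 2.54 = 66 × 2.54 = 167.64 cm.
Harris-Benedict: BMR = 88.362 + 13.397(42.7273) + 4.799(167.64) − 5.677(86) = 977.0616 kcal/day.
TEE = 977.0616 × 1.55 = 1514.4455 kcal/day.
Carbohydrate energy = 36% × 1514.4455 = 545.2004 kcal.
Carbohydrate = 545.2004 ÷ 4 kcal/g = 136.3001 g.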